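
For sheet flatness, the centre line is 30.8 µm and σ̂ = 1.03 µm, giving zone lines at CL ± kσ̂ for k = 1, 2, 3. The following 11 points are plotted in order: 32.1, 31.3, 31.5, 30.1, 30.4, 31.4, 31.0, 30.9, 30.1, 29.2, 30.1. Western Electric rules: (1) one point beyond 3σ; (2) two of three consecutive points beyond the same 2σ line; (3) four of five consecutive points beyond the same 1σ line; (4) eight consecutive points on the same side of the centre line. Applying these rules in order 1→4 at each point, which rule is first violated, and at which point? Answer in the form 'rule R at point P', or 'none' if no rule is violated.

none

Zone of each point (C = within 1σ̂, B = 1σ̂–2σ̂, A = 2σ̂–3σ̂, * = beyond 3σ̂; sign = side of CL): 1:+B, 2:+C, 3:+C, 4:-C, 5:-C, 6:+C, 7:+C, 8:+C, 9:-C, 10:-B, 11:-C
No rule fires across all 11 points.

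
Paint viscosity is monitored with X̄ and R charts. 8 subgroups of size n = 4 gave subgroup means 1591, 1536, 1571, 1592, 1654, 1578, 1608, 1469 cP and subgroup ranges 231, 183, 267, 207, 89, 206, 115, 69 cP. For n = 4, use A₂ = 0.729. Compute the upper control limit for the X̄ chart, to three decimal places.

1699.443

X̄̄ = (1591 + 1536 + 1571 + 1592 + 1654 + 1578 + 1608 + 1469) / 8 = 12599.0000 / 8 = 1574.8750
R̄ = (231 + 183 + 267 + 207 + 89 + 206 + 115 + 69) / 8 = 1367.0000 / 8 = 170.8750
UCL = X̄̄ + A₂·R̄ = 1574.8750 + 0.729 × 170.8750 = 1699.4429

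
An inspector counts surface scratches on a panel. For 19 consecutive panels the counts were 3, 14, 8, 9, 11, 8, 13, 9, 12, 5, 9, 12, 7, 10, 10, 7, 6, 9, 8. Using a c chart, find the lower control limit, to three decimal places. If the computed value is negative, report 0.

0.000

c̄ = (3 + 14 + 8 + 9 + 11 + 8 + 13 + 9 + 12 + 5 + 9 + 12 + 7 + 10 + 10 + 7 + 6 + 9 + 8) / 19 = 170 / 19 = 8.9474
LCL = c̄ − 3√c̄ = 8.9474 − 3 × 2.9912 = -0.0263 → 0 (cannot be negative)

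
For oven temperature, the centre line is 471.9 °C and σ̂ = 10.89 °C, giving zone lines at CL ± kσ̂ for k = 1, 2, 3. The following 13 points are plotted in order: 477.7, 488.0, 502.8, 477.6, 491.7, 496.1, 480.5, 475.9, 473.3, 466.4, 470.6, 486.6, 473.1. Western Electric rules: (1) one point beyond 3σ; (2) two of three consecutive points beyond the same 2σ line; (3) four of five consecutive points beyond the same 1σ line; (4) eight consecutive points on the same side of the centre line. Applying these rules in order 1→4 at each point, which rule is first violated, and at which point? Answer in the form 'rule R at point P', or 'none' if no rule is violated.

rule 3 at point 6

Zone of each point (C = within 1σ̂, B = 1σ̂–2σ̂, A = 2σ̂–3σ̂, * = beyond 3σ̂; sign = side of CL): 1:+C, 2:+B, 3:+A, 4:+C, 5:+B, 6:+A, 7:+C, 8:+C, 9:+C, 10:-C, 11:-C, 12:+B, 13:+C
Rule 3 (four of five consecutive points beyond the same 1σ limit) is satisfied at point 6.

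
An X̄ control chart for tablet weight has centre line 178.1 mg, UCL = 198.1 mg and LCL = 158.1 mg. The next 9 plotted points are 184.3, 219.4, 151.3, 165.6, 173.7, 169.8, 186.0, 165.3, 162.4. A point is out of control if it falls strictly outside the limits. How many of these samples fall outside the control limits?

Compare each point to [158.1, 198.1]: sample 2 = 219.4 > UCL; sample 3 = 151.3 < LCL.

2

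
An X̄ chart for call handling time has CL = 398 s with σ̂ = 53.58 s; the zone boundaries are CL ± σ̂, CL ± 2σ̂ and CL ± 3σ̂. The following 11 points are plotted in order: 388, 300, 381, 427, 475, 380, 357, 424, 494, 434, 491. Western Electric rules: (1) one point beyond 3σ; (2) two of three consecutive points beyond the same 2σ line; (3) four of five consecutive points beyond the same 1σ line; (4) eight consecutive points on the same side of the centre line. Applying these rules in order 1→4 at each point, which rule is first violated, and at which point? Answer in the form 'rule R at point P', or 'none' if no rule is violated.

Zone of each point (C = within 1σ̂, B = 1σ̂–2σ̂, A = 2σ̂–3σ̂, * = beyond 3σ̂; sign = side of CL): 1:-C, 2:-B, 3:-C, 4:+C, 5:+B, 6:-C, 7:-C, 8:+C, 9:+B, 10:+C, 11:+B
No rule fires across all 11 points.

none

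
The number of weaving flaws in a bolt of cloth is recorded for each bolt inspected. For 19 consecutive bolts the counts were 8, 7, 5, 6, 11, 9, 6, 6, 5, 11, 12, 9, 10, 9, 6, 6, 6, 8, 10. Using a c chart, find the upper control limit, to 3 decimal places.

16.324

c̄ = (8 + 7 + 5 + 6 + 11 + 9 + 6 + 6 + 5 + 11 + 12 + 9 + 10 + 9 + 6 + 6 + 6 + 8 + 10) / 19 = 150 / 19 = 7.8947
UCL = c̄ + 3√c̄ = 7.8947 + 3 × √7.8947 = 7.8947 + 3 × 2.8098 = 16.3240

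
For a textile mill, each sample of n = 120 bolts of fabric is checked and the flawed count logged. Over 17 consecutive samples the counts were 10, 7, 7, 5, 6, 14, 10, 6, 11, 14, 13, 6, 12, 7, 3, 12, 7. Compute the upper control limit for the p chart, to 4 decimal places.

p̄ = Σdᵢ / (k·n) = 150 / (17 × 120) = 0.07353
UCL = p̄ + 3·√(p̄(1−p̄)/n) = 0.07353 + 3 × √(0.07353×0.92647/120) = 0.07353 + 3 × 0.02383 = 0.14501

0.1450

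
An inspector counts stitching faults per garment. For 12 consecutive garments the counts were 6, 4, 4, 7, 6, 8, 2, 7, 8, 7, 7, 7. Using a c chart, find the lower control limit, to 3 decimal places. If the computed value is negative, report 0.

c̄ = (6 + 4 + 4 + 7 + 6 + 8 + 2 + 7 + 8 + 7 + 7 + 7) / 12 = 73 / 12 = 6.0833
LCL = c̄ − 3√c̄ = 6.0833 − 3 × 2.4664 = -1.3160 → 0 (cannot be negative)

0.000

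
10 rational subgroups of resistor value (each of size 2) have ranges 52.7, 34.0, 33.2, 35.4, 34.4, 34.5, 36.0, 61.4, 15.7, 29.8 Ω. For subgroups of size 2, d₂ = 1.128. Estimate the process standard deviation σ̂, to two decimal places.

32.54

R̄ = (52.7 + 34.0 + 33.2 + 35.4 + 34.4 + 34.5 + 36.0 + 61.4 + 15.7 + 29.8) / 10 = 36.7100
σ̂ = R̄ / d₂ = 36.7100 / 1.128 = 32.5443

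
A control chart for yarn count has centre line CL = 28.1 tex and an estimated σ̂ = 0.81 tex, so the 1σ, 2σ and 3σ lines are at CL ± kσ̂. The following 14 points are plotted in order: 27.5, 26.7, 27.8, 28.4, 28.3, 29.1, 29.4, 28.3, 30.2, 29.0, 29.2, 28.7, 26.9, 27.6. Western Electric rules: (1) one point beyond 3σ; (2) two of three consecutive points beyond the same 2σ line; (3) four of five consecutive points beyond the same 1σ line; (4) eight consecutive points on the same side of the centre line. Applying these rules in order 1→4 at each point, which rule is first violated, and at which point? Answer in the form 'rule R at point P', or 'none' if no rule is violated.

rule 3 at point 10

Zone of each point (C = within 1σ̂, B = 1σ̂–2σ̂, A = 2σ̂–3σ̂, * = beyond 3σ̂; sign = side of CL): 1:-C, 2:-B, 3:-C, 4:+C, 5:+C, 6:+B, 7:+B, 8:+C, 9:+A, 10:+B, 11:+B, 12:+C, 13:-B, 14:-C
Rule 3 (four of five consecutive points beyond the same 1σ limit) is satisfied at point 10.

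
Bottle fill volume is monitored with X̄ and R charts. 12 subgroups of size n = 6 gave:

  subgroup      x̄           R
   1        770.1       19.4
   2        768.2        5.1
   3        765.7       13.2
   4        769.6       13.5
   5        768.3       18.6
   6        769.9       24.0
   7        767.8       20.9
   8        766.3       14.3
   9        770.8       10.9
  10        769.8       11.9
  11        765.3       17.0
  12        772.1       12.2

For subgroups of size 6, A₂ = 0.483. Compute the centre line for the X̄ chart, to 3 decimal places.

768.658

X̄̄ = (770.1 + 768.2 + 765.7 + 769.6 + 768.3 + 769.9 + 767.8 + 766.3 + 770.8 + 769.8 + 765.3 + 772.1) / 12 = 9223.9000 / 12 = 768.6583
CL = X̄̄ = 768.6583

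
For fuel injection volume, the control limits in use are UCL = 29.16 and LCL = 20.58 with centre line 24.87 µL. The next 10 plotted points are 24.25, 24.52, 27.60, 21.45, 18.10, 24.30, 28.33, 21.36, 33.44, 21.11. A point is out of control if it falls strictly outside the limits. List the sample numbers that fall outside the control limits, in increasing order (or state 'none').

Compare each point to [20.58, 29.16]: sample 5 = 18.10 < LCL; sample 9 = 33.44 > UCL.

5, 9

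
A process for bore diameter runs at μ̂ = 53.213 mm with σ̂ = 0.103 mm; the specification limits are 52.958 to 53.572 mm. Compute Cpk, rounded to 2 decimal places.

0.83

Cpu = (USL − μ̂) / (3σ̂) = (53.572 − 53.213) / (3 × 0.103) = 1.1618; Cpl = (μ̂ − LSL) / (3σ̂) = (53.213 − 52.958) / (3 × 0.103) = 0.8252; Cpk = min(Cpu, Cpl) = 0.8252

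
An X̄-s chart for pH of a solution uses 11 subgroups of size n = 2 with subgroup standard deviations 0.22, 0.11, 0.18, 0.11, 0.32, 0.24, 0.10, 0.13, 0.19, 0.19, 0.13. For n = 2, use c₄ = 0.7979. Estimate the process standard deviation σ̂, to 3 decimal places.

s̄ = (0.22 + 0.11 + 0.18 + 0.11 + 0.32 + 0.24 + 0.10 + 0.13 + 0.19 + 0.19 + 0.13) / 11 = 0.1745
σ̂ = s̄ / c₄ = 0.1745 / 0.7979 = 0.2188

0.219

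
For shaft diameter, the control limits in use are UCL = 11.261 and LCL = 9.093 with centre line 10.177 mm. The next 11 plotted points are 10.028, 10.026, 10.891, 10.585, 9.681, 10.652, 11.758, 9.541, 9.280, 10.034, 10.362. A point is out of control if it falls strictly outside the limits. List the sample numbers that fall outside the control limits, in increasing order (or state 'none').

7

Compare each point to [9.093, 11.261]: sample 7 = 11.758 > UCL.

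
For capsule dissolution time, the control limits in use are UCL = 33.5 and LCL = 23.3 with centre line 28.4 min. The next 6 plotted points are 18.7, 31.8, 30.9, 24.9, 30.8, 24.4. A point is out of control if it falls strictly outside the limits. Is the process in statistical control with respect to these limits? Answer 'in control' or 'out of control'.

Compare each point to [23.3, 33.5]: sample 1 = 18.7 < LCL.

out of control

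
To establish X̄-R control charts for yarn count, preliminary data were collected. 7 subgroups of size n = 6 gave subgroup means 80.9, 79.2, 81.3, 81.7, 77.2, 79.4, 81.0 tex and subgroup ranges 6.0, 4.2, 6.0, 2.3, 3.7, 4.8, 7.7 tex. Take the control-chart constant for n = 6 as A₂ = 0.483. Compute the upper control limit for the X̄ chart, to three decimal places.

X̄̄ = (80.9 + 79.2 + 81.3 + 81.7 + 77.2 + 79.4 + 81.0) / 7 = 560.7000 / 7 = 80.1000
R̄ = (6.0 + 4.2 + 6.0 + 2.3 + 3.7 + 4.8 + 7.7) / 7 = 34.7000 / 7 = 4.9571
UCL = X̄̄ + A₂·R̄ = 80.1000 + 0.483 × 4.9571 = 82.4943

82.494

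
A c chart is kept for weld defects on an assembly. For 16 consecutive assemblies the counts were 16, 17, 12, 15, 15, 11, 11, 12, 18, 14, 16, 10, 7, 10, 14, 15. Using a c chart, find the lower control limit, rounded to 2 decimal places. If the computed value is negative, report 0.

c̄ = (16 + 17 + 12 + 15 + 15 + 11 + 11 + 12 + 18 + 14 + 16 + 10 + 7 + 10 + 14 + 15) / 16 = 213 / 16 = 13.3125
LCL = c̄ − 3√c̄ = 13.3125 − 3 × 3.6486 = 2.3666

2.37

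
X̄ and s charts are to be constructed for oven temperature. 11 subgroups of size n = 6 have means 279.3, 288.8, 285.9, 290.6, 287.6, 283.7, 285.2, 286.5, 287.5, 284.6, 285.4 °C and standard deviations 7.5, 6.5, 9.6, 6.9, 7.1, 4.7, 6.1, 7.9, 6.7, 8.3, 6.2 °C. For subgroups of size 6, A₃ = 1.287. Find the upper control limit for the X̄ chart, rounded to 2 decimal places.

294.99

X̄̄ = (279.3 + 288.8 + 285.9 + 290.6 + 287.6 + 283.7 + 285.2 + 286.5 + 287.5 + 284.6 + 285.4) / 11 = 285.9182
s̄ = (7.5 + 6.5 + 9.6 + 6.9 + 7.1 + 4.7 + 6.1 + 7.9 + 6.7 + 8.3 + 6.2) / 11 = 7.0455
UCL = X̄̄ + A₃·s̄ = 285.9182 + 1.287 × 7.0455 = 294.9857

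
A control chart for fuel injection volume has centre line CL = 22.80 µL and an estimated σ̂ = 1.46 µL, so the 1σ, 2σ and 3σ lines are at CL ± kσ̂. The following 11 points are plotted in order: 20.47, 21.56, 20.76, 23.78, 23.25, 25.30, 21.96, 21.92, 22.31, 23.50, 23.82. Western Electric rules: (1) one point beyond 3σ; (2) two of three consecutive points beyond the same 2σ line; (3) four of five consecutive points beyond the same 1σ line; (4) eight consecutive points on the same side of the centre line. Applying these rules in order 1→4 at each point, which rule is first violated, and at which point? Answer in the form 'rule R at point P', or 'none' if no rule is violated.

none

Zone of each point (C = within 1σ̂, B = 1σ̂–2σ̂, A = 2σ̂–3σ̂, * = beyond 3σ̂; sign = side of CL): 1:-B, 2:-C, 3:-B, 4:+C, 5:+C, 6:+B, 7:-C, 8:-C, 9:-C, 10:+C, 11:+C
No rule fires across all 11 points.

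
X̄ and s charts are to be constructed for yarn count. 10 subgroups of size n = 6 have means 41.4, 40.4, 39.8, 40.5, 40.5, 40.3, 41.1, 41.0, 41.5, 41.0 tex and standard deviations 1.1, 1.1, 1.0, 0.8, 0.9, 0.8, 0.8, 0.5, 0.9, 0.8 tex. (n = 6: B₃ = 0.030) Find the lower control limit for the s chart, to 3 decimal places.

s̄ = (1.1 + 1.1 + 1.0 + 0.8 + 0.9 + 0.8 + 0.8 + 0.5 + 0.9 + 0.8) / 10 = 0.8700
LCL_s = B₃·s̄ = 0.030 × 0.8700 = 0.0261

0.026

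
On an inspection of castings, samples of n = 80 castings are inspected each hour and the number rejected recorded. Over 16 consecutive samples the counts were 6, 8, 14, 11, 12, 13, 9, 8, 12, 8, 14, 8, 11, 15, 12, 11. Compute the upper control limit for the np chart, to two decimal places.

p̄ = Σdᵢ / (k·n) = 172 / (16 × 80) = 0.13437
UCL = np̄ + 3·√(np̄(1−p̄)) = 10.7500 + 3 × √(10.7500×0.86562) = 10.7500 + 3 × 3.0505 = 19.9015

19.90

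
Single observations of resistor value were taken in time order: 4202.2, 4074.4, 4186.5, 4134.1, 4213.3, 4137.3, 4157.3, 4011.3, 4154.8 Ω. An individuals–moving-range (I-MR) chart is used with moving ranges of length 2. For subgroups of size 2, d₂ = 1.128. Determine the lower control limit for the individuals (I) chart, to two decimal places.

3889.58

X̄ = (4202.2 + 4074.4 + 4186.5 + 4134.1 + 4213.3 + 4137.3 + 4157.3 + 4011.3 + 4154.8) / 9 = 4141.2444
Moving ranges: 127.8, 112.1, 52.4, 79.2, 76.0, 20.0, 146.0, 143.5; M̄R̄ = 757.0000 / 8 = 94.6250
LCL = X̄ − 3·M̄R̄/d₂ = 4141.2444 − 3 × 94.6250 / 1.128 = 3889.5822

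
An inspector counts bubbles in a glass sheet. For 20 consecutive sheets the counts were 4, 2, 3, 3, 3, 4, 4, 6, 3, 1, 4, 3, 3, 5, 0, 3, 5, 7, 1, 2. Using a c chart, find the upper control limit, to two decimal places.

8.75

c̄ = (4 + 2 + 3 + 3 + 3 + 4 + 4 + 6 + 3 + 1 + 4 + 3 + 3 + 5 + 0 + 3 + 5 + 7 + 1 + 2) / 20 = 66 / 20 = 3.3000
UCL = c̄ + 3√c̄ = 3.3000 + 3 × √3.3000 = 3.3000 + 3 × 1.8166 = 8.7498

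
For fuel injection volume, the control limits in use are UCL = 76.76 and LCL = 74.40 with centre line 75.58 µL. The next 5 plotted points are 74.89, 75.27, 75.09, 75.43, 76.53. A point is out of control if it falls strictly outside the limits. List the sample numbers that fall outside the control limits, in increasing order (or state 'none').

All 5 points lie within [74.40, 76.76].

none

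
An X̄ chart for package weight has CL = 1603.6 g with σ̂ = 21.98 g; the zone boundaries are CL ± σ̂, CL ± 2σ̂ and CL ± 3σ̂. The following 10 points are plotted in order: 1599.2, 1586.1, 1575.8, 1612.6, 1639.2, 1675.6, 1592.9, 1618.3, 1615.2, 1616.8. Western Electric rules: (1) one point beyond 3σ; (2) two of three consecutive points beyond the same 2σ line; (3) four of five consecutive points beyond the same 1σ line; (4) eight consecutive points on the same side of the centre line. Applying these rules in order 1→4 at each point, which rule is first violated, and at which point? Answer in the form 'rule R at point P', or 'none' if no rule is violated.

Zone of each point (C = within 1σ̂, B = 1σ̂–2σ̂, A = 2σ̂–3σ̂, * = beyond 3σ̂; sign = side of CL): 1:-C, 2:-C, 3:-B, 4:+C, 5:+B, 6:+*, 7:-C, 8:+C, 9:+C, 10:+C
Rule 1 (one point beyond the 3σ limits) is satisfied at point 6.

rule 1 at point 6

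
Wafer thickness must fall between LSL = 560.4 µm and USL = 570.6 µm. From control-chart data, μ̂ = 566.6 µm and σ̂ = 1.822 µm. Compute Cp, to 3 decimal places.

0.933

Cp = (USL − LSL) / (6σ̂) = (570.6 − 560.4) / (6 × 1.822) = 10.2000 / 10.9320 = 0.9330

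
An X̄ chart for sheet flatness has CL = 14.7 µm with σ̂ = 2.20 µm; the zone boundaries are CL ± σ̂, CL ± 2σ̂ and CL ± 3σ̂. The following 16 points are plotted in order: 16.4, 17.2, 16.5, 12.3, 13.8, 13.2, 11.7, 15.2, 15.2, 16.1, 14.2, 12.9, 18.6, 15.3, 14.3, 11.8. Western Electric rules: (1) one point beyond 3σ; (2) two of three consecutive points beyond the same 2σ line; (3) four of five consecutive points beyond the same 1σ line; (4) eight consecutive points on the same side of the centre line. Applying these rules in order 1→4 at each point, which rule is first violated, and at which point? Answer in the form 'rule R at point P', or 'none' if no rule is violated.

Zone of each point (C = within 1σ̂, B = 1σ̂–2σ̂, A = 2σ̂–3σ̂, * = beyond 3σ̂; sign = side of CL): 1:+C, 2:+B, 3:+C, 4:-B, 5:-C, 6:-C, 7:-B, 8:+C, 9:+C, 10:+C, 11:-C, 12:-C, 13:+B, 14:+C, 15:-C, 16:-B
No rule fires across all 16 points.

none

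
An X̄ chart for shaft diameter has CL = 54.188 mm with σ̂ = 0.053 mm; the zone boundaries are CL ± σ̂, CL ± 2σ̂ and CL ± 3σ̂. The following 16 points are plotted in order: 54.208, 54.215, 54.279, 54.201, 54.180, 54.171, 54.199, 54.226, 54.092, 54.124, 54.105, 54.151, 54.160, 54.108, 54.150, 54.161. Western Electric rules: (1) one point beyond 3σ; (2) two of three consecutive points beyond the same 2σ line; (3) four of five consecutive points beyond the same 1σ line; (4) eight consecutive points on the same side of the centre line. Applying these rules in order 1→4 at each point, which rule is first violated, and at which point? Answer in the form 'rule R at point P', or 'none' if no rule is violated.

Zone of each point (C = within 1σ̂, B = 1σ̂–2σ̂, A = 2σ̂–3σ̂, * = beyond 3σ̂; sign = side of CL): 1:+C, 2:+C, 3:+B, 4:+C, 5:-C, 6:-C, 7:+C, 8:+C, 9:-B, 10:-B, 11:-B, 12:-C, 13:-C, 14:-B, 15:-C, 16:-C
Rule 4 (eight consecutive points on the same side of the centre line) is satisfied at point 16.

rule 4 at point 16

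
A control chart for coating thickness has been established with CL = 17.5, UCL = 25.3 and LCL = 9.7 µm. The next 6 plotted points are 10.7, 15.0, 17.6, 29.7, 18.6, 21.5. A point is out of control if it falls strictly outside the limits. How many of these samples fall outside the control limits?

1

Compare each point to [9.7, 25.3]: sample 4 = 29.7 > UCL.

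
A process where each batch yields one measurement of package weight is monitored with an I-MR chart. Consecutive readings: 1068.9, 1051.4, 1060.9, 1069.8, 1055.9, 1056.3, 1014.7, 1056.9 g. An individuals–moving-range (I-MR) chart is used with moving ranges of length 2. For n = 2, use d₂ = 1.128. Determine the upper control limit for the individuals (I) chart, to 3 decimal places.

1105.262

X̄ = (1068.9 + 1051.4 + 1060.9 + 1069.8 + 1055.9 + 1056.3 + 1014.7 + 1056.9) / 8 = 1054.3500
Moving ranges: 17.5, 9.5, 8.9, 13.9, 0.4, 41.6, 42.2; M̄R̄ = 134.0000 / 7 = 19.1429
UCL = X̄ + 3·M̄R̄/d₂ = 1054.3500 + 3 × 19.1429 / 1.128 = 1105.2619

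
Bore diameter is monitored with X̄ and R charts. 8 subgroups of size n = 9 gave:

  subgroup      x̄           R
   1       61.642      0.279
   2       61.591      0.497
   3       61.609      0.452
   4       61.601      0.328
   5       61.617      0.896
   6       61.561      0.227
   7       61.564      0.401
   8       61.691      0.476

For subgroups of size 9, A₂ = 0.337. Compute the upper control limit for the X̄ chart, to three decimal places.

X̄̄ = (61.642 + 61.591 + 61.609 + 61.601 + 61.617 + 61.561 + 61.564 + 61.691) / 8 = 492.8760 / 8 = 61.6095
R̄ = (0.279 + 0.497 + 0.452 + 0.328 + 0.896 + 0.227 + 0.401 + 0.476) / 8 = 3.5560 / 8 = 0.4445
UCL = X̄̄ + A₂·R̄ = 61.6095 + 0.337 × 0.4445 = 61.7593

61.759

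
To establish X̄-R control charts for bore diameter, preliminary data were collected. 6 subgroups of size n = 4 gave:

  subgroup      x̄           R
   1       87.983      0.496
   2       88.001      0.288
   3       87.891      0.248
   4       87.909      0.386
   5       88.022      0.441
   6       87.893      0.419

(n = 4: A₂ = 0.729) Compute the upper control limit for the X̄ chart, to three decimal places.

88.227

X̄̄ = (87.983 + 88.001 + 87.891 + 87.909 + 88.022 + 87.893) / 6 = 527.6990 / 6 = 87.9498
R̄ = (0.496 + 0.288 + 0.248 + 0.386 + 0.441 + 0.419) / 6 = 2.2780 / 6 = 0.3797
UCL = X̄̄ + A₂·R̄ = 87.9498 + 0.729 × 0.3797 = 88.2266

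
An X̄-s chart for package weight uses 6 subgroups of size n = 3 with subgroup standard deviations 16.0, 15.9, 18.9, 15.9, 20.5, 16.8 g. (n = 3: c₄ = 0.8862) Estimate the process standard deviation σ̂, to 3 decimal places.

19.559

s̄ = (16.0 + 15.9 + 18.9 + 15.9 + 20.5 + 16.8) / 6 = 17.3333
σ̂ = s̄ / c₄ = 17.3333 / 0.8862 = 19.5592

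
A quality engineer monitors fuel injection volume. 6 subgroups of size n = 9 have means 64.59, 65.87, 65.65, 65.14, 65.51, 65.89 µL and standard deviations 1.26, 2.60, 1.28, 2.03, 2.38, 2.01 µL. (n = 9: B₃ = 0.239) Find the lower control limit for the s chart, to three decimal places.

s̄ = (1.26 + 2.60 + 1.28 + 2.03 + 2.38 + 2.01) / 6 = 1.9267
LCL_s = B₃·s̄ = 0.239 × 1.9267 = 0.4605

0.460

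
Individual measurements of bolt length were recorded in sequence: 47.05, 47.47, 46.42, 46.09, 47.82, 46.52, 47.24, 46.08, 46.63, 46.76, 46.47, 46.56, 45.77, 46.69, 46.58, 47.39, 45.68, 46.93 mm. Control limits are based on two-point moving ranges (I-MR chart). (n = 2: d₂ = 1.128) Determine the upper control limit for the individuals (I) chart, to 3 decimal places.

48.765

X̄ = (47.05 + 47.47 + 46.42 + 46.09 + 47.82 + 46.52 + 47.24 + 46.08 + 46.63 + 46.76 + 46.47 + 46.56 + 45.77 + 46.69 + 46.58 + 47.39 + 45.68 + 46.93) / 18 = 46.6750
Moving ranges: 0.42, 1.05, 0.33, 1.73, 1.30, 0.72, 1.16, 0.55, 0.13, 0.29, 0.09, 0.79, 0.92, 0.11, 0.81, 1.71, 1.25; M̄R̄ = 13.3600 / 17 = 0.7859
UCL = X̄ + 3·M̄R̄/d₂ = 46.6750 + 3 × 0.7859 / 1.128 = 48.7651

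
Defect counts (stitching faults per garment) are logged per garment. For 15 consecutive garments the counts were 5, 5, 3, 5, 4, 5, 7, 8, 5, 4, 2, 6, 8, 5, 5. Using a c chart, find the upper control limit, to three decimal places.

c̄ = (5 + 5 + 3 + 5 + 4 + 5 + 7 + 8 + 5 + 4 + 2 + 6 + 8 + 5 + 5) / 15 = 77 / 15 = 5.1333
UCL = c̄ + 3√c̄ = 5.1333 + 3 × √5.1333 = 5.1333 + 3 × 2.2657 = 11.9304

11.930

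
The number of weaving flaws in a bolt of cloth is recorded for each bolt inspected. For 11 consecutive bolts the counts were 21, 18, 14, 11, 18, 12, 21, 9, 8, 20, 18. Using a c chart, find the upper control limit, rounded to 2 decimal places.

27.25

c̄ = (21 + 18 + 14 + 11 + 18 + 12 + 21 + 9 + 8 + 20 + 18) / 11 = 170 / 11 = 15.4545
UCL = c̄ + 3√c̄ = 15.4545 + 3 × √15.4545 = 15.4545 + 3 × 3.9312 = 27.2482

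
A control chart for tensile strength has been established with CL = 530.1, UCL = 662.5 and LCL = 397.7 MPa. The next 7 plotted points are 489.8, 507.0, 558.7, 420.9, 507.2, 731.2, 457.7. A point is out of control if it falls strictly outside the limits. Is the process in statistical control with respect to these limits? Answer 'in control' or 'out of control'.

Compare each point to [397.7, 662.5]: sample 6 = 731.2 > UCL.

out of control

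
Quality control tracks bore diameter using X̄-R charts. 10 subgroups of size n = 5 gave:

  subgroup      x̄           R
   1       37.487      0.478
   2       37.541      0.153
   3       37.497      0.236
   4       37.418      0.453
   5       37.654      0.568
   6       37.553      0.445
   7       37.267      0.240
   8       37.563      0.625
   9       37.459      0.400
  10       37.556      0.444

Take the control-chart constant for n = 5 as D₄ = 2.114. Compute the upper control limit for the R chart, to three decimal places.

0.854

R̄ = (0.478 + 0.153 + 0.236 + 0.453 + 0.568 + 0.445 + 0.240 + 0.625 + 0.400 + 0.444) / 10 = 4.0420 / 10 = 0.4042
UCL_R = D₄·R̄ = 2.114 × 0.4042 = 0.8545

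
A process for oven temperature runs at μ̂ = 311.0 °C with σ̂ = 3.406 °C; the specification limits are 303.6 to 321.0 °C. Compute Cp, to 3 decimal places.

0.851

Cp = (USL − LSL) / (6σ̂) = (321.0 − 303.6) / (6 × 3.406) = 17.4000 / 20.4360 = 0.8514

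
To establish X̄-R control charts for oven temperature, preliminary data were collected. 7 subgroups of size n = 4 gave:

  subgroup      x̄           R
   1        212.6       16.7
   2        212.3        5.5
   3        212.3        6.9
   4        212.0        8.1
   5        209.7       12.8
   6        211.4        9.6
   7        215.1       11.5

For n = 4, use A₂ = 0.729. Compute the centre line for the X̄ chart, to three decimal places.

X̄̄ = (212.6 + 212.3 + 212.3 + 212.0 + 209.7 + 211.4 + 215.1) / 7 = 1485.4000 / 7 = 212.2000
CL = X̄̄ = 212.2000

212.200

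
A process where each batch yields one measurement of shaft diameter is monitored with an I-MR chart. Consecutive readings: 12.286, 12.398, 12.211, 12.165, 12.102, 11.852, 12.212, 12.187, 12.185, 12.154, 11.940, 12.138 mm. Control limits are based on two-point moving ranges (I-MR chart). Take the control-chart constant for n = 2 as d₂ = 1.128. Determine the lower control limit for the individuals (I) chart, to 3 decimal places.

11.793

X̄ = (12.286 + 12.398 + 12.211 + 12.165 + 12.102 + 11.852 + 12.212 + 12.187 + 12.185 + 12.154 + 11.940 + 12.138) / 12 = 12.1525
Moving ranges: 0.112, 0.187, 0.046, 0.063, 0.250, 0.360, 0.025, 0.002, 0.031, 0.214, 0.198; M̄R̄ = 1.4880 / 11 = 0.1353
LCL = X̄ − 3·M̄R̄/d₂ = 12.1525 − 3 × 0.1353 / 1.128 = 11.7927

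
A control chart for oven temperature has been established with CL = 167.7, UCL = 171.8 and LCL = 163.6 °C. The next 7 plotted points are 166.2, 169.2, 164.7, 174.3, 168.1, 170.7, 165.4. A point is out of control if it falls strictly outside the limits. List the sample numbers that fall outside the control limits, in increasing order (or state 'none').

Compare each point to [163.6, 171.8]: sample 4 = 174.3 > UCL.

4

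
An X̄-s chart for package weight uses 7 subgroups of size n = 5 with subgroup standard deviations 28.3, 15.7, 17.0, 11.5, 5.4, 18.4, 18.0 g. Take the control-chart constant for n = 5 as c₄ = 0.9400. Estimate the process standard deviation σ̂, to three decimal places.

17.371

s̄ = (28.3 + 15.7 + 17.0 + 11.5 + 5.4 + 18.4 + 18.0) / 7 = 16.3286
σ̂ = s̄ / c₄ = 16.3286 / 0.9400 = 17.3708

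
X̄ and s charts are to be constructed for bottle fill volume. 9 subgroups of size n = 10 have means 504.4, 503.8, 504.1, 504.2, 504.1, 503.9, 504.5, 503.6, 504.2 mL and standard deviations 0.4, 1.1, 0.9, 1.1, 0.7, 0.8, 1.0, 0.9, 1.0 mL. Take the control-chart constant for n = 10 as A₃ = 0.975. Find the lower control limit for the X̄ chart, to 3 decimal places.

X̄̄ = (504.4 + 503.8 + 504.1 + 504.2 + 504.1 + 503.9 + 504.5 + 503.6 + 504.2) / 9 = 504.0889
s̄ = (0.4 + 1.1 + 0.9 + 1.1 + 0.7 + 0.8 + 1.0 + 0.9 + 1.0) / 9 = 0.8778
LCL = X̄̄ − A₃·s̄ = 504.0889 − 0.975 × 0.8778 = 503.2331

503.233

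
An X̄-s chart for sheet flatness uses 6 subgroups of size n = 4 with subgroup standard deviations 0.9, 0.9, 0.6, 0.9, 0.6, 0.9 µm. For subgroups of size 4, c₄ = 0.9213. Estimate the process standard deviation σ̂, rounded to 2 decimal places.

0.87

s̄ = (0.9 + 0.9 + 0.6 + 0.9 + 0.6 + 0.9) / 6 = 0.8000
σ̂ = s̄ / c₄ = 0.8000 / 0.9213 = 0.8683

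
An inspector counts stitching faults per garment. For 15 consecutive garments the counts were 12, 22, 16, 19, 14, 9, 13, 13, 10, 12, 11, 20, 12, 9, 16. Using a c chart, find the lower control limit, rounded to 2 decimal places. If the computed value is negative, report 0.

c̄ = (12 + 22 + 16 + 19 + 14 + 9 + 13 + 13 + 10 + 12 + 11 + 20 + 12 + 9 + 16) / 15 = 208 / 15 = 13.8667
LCL = c̄ − 3√c̄ = 13.8667 − 3 × 3.7238 = 2.6953

2.70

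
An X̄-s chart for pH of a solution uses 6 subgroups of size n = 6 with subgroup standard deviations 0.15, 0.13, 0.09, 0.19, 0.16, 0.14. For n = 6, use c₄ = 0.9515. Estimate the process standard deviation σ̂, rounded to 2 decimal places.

0.15

s̄ = (0.15 + 0.13 + 0.09 + 0.19 + 0.16 + 0.14) / 6 = 0.1433
σ̂ = s̄ / c₄ = 0.1433 / 0.9515 = 0.1506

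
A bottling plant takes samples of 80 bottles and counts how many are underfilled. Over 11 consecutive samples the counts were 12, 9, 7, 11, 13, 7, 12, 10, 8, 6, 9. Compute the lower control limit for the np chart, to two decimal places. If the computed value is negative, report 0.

p̄ = Σdᵢ / (k·n) = 104 / (11 × 80) = 0.11818
LCL = np̄ − 3·√(np̄(1−p̄)) = 9.4545 − 3 × 2.8874 = 0.7923

0.79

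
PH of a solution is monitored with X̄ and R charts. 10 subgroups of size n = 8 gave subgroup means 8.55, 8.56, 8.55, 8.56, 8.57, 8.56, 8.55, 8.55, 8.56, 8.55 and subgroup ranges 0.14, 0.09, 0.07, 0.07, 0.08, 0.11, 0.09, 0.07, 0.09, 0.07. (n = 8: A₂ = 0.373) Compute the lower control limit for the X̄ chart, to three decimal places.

X̄̄ = (8.55 + 8.56 + 8.55 + 8.56 + 8.57 + 8.56 + 8.55 + 8.55 + 8.56 + 8.55) / 10 = 85.5600 / 10 = 8.5560
R̄ = (0.14 + 0.09 + 0.07 + 0.07 + 0.08 + 0.11 + 0.09 + 0.07 + 0.09 + 0.07) / 10 = 0.8800 / 10 = 0.0880
LCL = X̄̄ − A₂·R̄ = 8.5560 − 0.373 × 0.0880 = 8.5232

8.523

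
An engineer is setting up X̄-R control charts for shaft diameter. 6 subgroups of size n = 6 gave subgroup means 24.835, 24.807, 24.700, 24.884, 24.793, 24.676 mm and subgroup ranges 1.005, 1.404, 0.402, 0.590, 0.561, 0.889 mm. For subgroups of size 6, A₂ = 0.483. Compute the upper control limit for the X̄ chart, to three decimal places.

25.173

X̄̄ = (24.835 + 24.807 + 24.700 + 24.884 + 24.793 + 24.676) / 6 = 148.6950 / 6 = 24.7825
R̄ = (1.005 + 1.404 + 0.402 + 0.590 + 0.561 + 0.889) / 6 = 4.8510 / 6 = 0.8085
UCL = X̄̄ + A₂·R̄ = 24.7825 + 0.483 × 0.8085 = 25.1730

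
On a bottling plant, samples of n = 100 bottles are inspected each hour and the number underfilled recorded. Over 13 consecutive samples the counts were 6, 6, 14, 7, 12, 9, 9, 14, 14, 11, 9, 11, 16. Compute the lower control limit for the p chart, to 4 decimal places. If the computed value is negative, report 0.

0.0137

p̄ = Σdᵢ / (k·n) = 138 / (13 × 100) = 0.10615
LCL = p̄ − 3·√(p̄(1−p̄)/n) = 0.10615 − 3 × 0.03080 = 0.01374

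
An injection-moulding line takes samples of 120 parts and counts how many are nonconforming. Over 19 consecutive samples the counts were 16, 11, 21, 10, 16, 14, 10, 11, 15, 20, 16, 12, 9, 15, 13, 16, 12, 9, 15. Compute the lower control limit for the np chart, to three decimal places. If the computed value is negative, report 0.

p̄ = Σdᵢ / (k·n) = 261 / (19 × 120) = 0.11447
LCL = np̄ − 3·√(np̄(1−p̄)) = 13.7368 − 3 × 3.4877 = 3.2736

3.274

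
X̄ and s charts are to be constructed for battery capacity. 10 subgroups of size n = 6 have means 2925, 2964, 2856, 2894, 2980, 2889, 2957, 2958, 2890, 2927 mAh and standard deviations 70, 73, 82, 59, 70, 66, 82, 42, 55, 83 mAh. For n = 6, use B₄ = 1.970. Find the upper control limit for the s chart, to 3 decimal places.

134.354

s̄ = (70 + 73 + 82 + 59 + 70 + 66 + 82 + 42 + 55 + 83) / 10 = 68.2000
UCL_s = B₄·s̄ = 1.970 × 68.2000 = 134.3540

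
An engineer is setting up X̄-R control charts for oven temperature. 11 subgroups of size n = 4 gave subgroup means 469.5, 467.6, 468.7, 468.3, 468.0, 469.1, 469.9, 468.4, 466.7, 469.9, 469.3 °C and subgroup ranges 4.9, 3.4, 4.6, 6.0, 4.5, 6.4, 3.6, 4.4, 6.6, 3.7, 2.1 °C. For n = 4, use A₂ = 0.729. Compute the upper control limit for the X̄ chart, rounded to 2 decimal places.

472.00

X̄̄ = (469.5 + 467.6 + 468.7 + 468.3 + 468.0 + 469.1 + 469.9 + 468.4 + 466.7 + 469.9 + 469.3) / 11 = 5155.4000 / 11 = 468.6727
R̄ = (4.9 + 3.4 + 4.6 + 6.0 + 4.5 + 6.4 + 3.6 + 4.4 + 6.6 + 3.7 + 2.1) / 11 = 50.2000 / 11 = 4.5636
UCL = X̄̄ + A₂·R̄ = 468.6727 + 0.729 × 4.5636 = 471.9996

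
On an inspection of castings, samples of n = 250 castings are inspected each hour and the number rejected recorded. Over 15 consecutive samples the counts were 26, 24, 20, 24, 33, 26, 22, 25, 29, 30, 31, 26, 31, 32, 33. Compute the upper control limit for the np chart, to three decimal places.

42.300

p̄ = Σdᵢ / (k·n) = 412 / (15 × 250) = 0.10987
UCL = np̄ + 3·√(np̄(1−p̄)) = 27.4667 + 3 × √(27.4667×0.89013) = 27.4667 + 3 × 4.9446 = 42.3004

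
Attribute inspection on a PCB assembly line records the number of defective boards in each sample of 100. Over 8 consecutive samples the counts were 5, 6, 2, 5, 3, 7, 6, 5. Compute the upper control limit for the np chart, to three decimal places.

p̄ = Σdᵢ / (k·n) = 39 / (8 × 100) = 0.04875
UCL = np̄ + 3·√(np̄(1−p̄)) = 4.8750 + 3 × √(4.8750×0.95125) = 4.8750 + 3 × 2.1534 = 11.3353

11.335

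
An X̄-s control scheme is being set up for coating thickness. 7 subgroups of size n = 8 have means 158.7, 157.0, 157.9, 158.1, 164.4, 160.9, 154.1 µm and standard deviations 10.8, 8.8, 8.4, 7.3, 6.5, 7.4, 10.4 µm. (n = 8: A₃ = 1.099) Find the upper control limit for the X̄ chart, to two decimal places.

X̄̄ = (158.7 + 157.0 + 157.9 + 158.1 + 164.4 + 160.9 + 154.1) / 7 = 158.7286
s̄ = (10.8 + 8.8 + 8.4 + 7.3 + 6.5 + 7.4 + 10.4) / 7 = 8.5143
UCL = X̄̄ + A₃·s̄ = 158.7286 + 1.099 × 8.5143 = 168.0858

168.09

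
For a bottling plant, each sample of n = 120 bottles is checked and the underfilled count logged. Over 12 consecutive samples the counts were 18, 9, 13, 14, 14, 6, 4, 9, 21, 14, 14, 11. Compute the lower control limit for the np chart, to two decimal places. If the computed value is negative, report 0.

2.30

p̄ = Σdᵢ / (k·n) = 147 / (12 × 120) = 0.10208
LCL = np̄ − 3·√(np̄(1−p̄)) = 12.2500 − 3 × 3.3165 = 2.3004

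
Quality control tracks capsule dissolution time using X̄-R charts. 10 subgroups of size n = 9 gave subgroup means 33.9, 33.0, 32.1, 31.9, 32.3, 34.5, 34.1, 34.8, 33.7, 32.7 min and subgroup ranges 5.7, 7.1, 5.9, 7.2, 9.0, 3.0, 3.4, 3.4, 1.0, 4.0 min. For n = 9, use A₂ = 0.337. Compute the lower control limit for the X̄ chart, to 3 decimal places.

X̄̄ = (33.9 + 33.0 + 32.1 + 31.9 + 32.3 + 34.5 + 34.1 + 34.8 + 33.7 + 32.7) / 10 = 333.0000 / 10 = 33.3000
R̄ = (5.7 + 7.1 + 5.9 + 7.2 + 9.0 + 3.0 + 3.4 + 3.4 + 1.0 + 4.0) / 10 = 49.7000 / 10 = 4.9700
LCL = X̄̄ − A₂·R̄ = 33.3000 − 0.337 × 4.9700 = 31.6251

31.625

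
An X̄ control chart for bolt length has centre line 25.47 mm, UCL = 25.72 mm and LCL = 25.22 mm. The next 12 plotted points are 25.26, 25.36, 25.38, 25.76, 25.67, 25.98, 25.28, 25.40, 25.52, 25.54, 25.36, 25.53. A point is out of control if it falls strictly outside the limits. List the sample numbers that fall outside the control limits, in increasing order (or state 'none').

4, 6

Compare each point to [25.22, 25.72]: sample 4 = 25.76 > UCL; sample 6 = 25.98 > UCL.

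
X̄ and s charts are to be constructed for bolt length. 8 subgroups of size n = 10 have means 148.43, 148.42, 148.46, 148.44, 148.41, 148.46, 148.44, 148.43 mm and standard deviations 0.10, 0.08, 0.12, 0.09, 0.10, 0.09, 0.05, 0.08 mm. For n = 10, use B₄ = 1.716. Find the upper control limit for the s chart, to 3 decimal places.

0.152

s̄ = (0.10 + 0.08 + 0.12 + 0.09 + 0.10 + 0.09 + 0.05 + 0.08) / 8 = 0.0887
UCL_s = B₄·s̄ = 1.716 × 0.0887 = 0.1523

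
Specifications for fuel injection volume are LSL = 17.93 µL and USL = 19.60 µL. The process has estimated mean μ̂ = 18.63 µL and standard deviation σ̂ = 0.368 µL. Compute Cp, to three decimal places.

Cp = (USL − LSL) / (6σ̂) = (19.60 − 17.93) / (6 × 0.368) = 1.6700 / 2.2080 = 0.7563

0.756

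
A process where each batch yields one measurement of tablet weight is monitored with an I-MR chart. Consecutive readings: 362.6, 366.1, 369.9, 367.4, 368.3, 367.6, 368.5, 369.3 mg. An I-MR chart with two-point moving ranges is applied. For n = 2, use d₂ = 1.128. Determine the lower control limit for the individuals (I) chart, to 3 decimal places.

X̄ = (362.6 + 366.1 + 369.9 + 367.4 + 368.3 + 367.6 + 368.5 + 369.3) / 8 = 367.4625
Moving ranges: 3.5, 3.8, 2.5, 0.9, 0.7, 0.9, 0.8; M̄R̄ = 13.1000 / 7 = 1.8714
LCL = X̄ − 3·M̄R̄/d₂ = 367.4625 − 3 × 1.8714 / 1.128 = 362.4853

362.485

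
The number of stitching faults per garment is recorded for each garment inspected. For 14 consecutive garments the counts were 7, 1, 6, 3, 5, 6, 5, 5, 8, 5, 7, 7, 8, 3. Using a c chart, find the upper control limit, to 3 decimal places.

c̄ = (7 + 1 + 6 + 3 + 5 + 6 + 5 + 5 + 8 + 5 + 7 + 7 + 8 + 3) / 14 = 76 / 14 = 5.4286
UCL = c̄ + 3√c̄ = 5.4286 + 3 × √5.4286 = 5.4286 + 3 × 2.3299 = 12.4184

12.418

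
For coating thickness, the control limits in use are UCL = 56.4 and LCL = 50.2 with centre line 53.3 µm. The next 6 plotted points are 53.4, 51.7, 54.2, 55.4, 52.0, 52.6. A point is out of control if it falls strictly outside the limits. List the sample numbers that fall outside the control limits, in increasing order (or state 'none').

All 6 points lie within [50.2, 56.4].

none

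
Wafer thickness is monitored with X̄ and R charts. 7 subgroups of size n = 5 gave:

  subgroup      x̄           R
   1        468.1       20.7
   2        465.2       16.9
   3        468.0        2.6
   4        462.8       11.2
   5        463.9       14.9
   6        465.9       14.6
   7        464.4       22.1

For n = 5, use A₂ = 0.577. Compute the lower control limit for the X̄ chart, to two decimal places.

456.98

X̄̄ = (468.1 + 465.2 + 468.0 + 462.8 + 463.9 + 465.9 + 464.4) / 7 = 3258.3000 / 7 = 465.4714
R̄ = (20.7 + 16.9 + 2.6 + 11.2 + 14.9 + 14.6 + 22.1) / 7 = 103.0000 / 7 = 14.7143
LCL = X̄̄ − A₂·R̄ = 465.4714 − 0.577 × 14.7143 = 456.9813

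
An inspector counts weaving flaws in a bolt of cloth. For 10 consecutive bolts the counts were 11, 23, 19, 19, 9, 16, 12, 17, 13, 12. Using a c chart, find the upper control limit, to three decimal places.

c̄ = (11 + 23 + 19 + 19 + 9 + 16 + 12 + 17 + 13 + 12) / 10 = 151 / 10 = 15.1000
UCL = c̄ + 3√c̄ = 15.1000 + 3 × √15.1000 = 15.1000 + 3 × 3.8859 = 26.7576

26.758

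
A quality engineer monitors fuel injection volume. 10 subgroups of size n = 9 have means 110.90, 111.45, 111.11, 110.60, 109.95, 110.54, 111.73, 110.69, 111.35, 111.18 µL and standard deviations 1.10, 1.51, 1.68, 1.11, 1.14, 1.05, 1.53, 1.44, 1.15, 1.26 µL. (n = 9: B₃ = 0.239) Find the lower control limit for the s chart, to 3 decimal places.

s̄ = (1.10 + 1.51 + 1.68 + 1.11 + 1.14 + 1.05 + 1.53 + 1.44 + 1.15 + 1.26) / 10 = 1.2970
LCL_s = B₃·s̄ = 0.239 × 1.2970 = 0.3100

0.310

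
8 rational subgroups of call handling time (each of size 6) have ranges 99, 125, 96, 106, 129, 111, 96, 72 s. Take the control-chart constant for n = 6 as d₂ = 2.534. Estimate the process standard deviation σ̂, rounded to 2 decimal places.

R̄ = (99 + 125 + 96 + 106 + 129 + 111 + 96 + 72) / 8 = 104.2500
σ̂ = R̄ / d₂ = 104.2500 / 2.534 = 41.1405

41.14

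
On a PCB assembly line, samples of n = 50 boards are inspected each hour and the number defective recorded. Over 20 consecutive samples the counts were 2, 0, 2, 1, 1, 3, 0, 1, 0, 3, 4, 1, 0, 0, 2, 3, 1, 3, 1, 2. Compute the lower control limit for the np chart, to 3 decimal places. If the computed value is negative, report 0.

0.000

p̄ = Σdᵢ / (k·n) = 30 / (20 × 50) = 0.03000
LCL = np̄ − 3·√(np̄(1−p̄)) = 1.5000 − 3 × 1.2062 = -2.1187 → 0 (negative, so LCL = 0)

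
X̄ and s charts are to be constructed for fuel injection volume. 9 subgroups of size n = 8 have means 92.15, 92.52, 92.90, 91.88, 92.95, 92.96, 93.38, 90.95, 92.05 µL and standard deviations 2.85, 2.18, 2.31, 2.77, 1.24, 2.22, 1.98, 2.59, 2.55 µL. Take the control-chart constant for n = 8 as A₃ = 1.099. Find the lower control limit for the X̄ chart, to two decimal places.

89.89

X̄̄ = (92.15 + 92.52 + 92.90 + 91.88 + 92.95 + 92.96 + 93.38 + 90.95 + 92.05) / 9 = 92.4156
s̄ = (2.85 + 2.18 + 2.31 + 2.77 + 1.24 + 2.22 + 1.98 + 2.59 + 2.55) / 9 = 2.2989
LCL = X̄̄ − A₃·s̄ = 92.4156 − 1.099 × 2.2989 = 89.8891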